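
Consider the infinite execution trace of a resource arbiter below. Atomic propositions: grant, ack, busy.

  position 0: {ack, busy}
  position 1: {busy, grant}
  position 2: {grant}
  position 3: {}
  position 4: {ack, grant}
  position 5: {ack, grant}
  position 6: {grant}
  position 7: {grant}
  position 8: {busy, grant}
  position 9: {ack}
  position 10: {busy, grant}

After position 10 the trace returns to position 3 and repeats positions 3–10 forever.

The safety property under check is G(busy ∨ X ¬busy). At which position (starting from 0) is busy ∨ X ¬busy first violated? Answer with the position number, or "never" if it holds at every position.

Check busy ∨ X ¬busy at each position in order: 0 ✓, 1 ✓, 2 ✓, 3 ✓, 4 ✓, 5 ✓, 6 ✓.
At position 7 the labels are {grant} and the next position 8 has {busy, grant}, so busy ∨ X ¬busy is false there. This is the first violation.

7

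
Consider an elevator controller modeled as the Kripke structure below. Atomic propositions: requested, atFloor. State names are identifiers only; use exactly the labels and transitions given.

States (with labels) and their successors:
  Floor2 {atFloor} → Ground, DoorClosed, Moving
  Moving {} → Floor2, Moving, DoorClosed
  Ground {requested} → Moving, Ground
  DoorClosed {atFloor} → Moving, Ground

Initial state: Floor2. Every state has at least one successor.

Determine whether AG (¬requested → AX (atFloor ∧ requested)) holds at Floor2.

States satisfying ¬requested → AX (atFloor ∧ requested): {Ground}.
States satisfying AG (¬requested → AX (atFloor ∧ requested)): ∅.
DoorClosed is reachable from Floor2 and violates ¬requested → AX (atFloor ∧ requested), so AG fails at Floor2.
Floor2 ∉ Sat(AG (¬requested → AX (atFloor ∧ requested))).

No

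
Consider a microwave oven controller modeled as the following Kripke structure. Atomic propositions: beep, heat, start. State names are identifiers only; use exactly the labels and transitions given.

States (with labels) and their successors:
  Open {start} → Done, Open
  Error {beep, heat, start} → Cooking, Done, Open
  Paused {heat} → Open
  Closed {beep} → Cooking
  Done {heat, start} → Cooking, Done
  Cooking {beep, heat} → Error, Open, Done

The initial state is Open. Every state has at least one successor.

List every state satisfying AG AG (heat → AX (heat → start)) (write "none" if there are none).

none

States satisfying AG (heat → AX (heat → start)): ∅.
States satisfying AG AG (heat → AX (heat → start)): ∅.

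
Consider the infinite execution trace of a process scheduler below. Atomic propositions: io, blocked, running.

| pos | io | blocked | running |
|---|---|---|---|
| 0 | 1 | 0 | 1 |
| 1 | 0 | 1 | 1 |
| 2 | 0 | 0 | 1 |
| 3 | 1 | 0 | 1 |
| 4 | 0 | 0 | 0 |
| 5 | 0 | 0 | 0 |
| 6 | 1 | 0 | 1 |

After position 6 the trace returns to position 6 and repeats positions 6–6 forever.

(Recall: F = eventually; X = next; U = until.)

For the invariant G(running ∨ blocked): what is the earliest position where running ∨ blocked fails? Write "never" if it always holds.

Check running ∨ blocked at each position in order: 0 ✓, 1 ✓, 2 ✓, 3 ✓.
At position 4 the labels are {}, so running ∨ blocked is false there. This is the first violation.

4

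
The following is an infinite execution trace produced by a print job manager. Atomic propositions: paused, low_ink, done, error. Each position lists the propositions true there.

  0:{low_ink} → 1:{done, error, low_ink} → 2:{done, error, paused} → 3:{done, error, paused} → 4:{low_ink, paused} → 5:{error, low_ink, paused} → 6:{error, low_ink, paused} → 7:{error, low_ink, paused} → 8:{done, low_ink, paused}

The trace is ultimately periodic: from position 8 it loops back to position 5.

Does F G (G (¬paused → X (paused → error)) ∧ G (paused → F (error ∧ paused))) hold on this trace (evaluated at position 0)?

Holds

G (G (¬paused → X (paused → error)) ∧ G (paused → F (error ∧ paused))) holds at position 0, which is reachable from 0, so F G (G (¬paused → X (paused → error)) ∧ G (paused → F (error ∧ paused))) holds.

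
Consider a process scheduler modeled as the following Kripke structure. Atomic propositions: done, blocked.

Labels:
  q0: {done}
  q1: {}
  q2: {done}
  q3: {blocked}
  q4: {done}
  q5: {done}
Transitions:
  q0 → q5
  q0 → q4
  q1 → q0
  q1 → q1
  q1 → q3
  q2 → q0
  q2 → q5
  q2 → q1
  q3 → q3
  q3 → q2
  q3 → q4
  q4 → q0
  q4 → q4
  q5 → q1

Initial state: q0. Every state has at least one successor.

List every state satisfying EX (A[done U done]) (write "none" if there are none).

States satisfying A[done U done]: {q0, q2, q4, q5}.
States satisfying EX (A[done U done]): {q0, q1, q2, q3, q4}.

{q0, q1, q2, q3, q4}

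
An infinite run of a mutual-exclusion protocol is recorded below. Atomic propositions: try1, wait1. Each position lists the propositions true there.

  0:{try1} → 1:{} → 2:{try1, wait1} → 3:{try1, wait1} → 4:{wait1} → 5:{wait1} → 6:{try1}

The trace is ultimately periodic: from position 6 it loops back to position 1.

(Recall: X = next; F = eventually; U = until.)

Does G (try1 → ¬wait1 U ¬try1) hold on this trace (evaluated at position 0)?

Violated

try1 → ¬wait1 U ¬try1 must hold at every position from 0 onward. It fails at position 2, so G (try1 → ¬wait1 U ¬try1) is false.
Positions where try1 holds: 0, 2, 3, 6.
Check ¬wait1 U ¬try1 at each: 0→ok, 2→fails, 3→fails, 6→ok.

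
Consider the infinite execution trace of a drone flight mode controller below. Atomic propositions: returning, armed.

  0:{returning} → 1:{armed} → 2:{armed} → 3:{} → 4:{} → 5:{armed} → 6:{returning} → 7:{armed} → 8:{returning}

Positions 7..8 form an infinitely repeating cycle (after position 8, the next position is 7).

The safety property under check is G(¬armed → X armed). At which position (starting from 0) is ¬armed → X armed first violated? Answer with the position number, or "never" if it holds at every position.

Check ¬armed → X armed at each position in order: 0 ✓, 1 ✓, 2 ✓.
At position 3 the labels are {} and the next position 4 has {}, so ¬armed → X armed is false there. This is the first violation.

3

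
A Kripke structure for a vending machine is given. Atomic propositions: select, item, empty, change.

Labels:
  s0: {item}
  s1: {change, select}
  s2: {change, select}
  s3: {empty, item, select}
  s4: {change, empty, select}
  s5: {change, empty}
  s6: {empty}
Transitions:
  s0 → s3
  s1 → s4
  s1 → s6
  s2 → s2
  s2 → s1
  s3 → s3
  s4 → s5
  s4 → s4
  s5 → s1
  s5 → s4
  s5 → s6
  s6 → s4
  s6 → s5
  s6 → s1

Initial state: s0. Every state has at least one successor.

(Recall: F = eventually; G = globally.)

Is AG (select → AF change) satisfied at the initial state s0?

Does not hold

States satisfying select → AF change: {s0, s1, s2, s4, s5, s6}.
States satisfying AG (select → AF change): {s1, s2, s4, s5, s6}.
s3 is reachable from s0 and violates select → AF change, so AG fails at s0.
s0 ∉ Sat(AG (select → AF change)).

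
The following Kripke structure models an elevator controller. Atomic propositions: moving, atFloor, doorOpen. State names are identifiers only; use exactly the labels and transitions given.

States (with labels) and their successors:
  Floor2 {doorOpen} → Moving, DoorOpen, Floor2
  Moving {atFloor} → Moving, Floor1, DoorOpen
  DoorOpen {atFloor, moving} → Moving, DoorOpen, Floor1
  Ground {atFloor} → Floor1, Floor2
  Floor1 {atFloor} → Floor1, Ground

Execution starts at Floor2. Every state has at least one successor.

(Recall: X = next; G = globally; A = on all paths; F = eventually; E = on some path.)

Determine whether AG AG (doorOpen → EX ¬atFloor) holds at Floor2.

States satisfying AG (doorOpen → EX ¬atFloor): {Floor2, Moving, DoorOpen, Ground, Floor1}.
States satisfying AG AG (doorOpen → EX ¬atFloor): {Floor2, Moving, DoorOpen, Ground, Floor1}.
Every state reachable from Floor2 satisfies AG (doorOpen → EX ¬atFloor).
Floor2 ∈ Sat(AG AG (doorOpen → EX ¬atFloor)).

Yes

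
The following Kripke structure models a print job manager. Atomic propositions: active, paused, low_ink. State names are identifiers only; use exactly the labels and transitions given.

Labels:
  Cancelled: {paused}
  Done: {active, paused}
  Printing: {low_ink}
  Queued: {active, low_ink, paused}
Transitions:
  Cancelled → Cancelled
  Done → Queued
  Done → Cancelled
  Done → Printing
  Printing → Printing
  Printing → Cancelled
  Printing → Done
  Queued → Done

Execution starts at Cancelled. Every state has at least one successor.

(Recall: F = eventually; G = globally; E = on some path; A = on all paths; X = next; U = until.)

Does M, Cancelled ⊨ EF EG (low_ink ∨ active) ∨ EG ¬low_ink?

Satisfied

States satisfying EG (low_ink ∨ active): {Done, Printing, Queued}.
States satisfying EF EG (low_ink ∨ active): {Done, Printing, Queued}.
States satisfying ¬low_ink: {Cancelled, Done}.
States satisfying EG ¬low_ink: {Cancelled, Done}.
States satisfying EF EG (low_ink ∨ active) ∨ EG ¬low_ink: {Cancelled, Done, Printing, Queued}.
Cancelled ∈ Sat(EF EG (low_ink ∨ active) ∨ EG ¬low_ink).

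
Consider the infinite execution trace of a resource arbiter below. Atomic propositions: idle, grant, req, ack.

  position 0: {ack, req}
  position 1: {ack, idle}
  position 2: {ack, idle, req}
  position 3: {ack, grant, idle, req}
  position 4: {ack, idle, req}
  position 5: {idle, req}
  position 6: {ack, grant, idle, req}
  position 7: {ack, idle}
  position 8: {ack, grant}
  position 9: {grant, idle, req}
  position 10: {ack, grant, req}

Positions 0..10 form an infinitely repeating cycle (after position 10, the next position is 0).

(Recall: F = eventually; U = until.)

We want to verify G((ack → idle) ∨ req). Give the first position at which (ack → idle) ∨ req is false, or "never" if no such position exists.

8

Check (ack → idle) ∨ req at each position in order: 0 ✓, 1 ✓, 2 ✓, 3 ✓, 4 ✓, 5 ✓, 6 ✓, 7 ✓.
At position 8 the labels are {ack, grant}, so (ack → idle) ∨ req is false there. This is the first violation.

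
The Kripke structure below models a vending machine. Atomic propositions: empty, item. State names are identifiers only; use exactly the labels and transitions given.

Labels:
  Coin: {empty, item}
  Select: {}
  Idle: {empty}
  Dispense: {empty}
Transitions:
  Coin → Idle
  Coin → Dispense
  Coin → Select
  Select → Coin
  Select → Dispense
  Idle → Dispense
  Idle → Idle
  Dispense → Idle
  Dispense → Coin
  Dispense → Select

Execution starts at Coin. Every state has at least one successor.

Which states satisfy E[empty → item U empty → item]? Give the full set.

States satisfying empty → item: {Coin, Select}.
States satisfying E[empty → item U empty → item]: {Coin, Select}.

{Coin, Select}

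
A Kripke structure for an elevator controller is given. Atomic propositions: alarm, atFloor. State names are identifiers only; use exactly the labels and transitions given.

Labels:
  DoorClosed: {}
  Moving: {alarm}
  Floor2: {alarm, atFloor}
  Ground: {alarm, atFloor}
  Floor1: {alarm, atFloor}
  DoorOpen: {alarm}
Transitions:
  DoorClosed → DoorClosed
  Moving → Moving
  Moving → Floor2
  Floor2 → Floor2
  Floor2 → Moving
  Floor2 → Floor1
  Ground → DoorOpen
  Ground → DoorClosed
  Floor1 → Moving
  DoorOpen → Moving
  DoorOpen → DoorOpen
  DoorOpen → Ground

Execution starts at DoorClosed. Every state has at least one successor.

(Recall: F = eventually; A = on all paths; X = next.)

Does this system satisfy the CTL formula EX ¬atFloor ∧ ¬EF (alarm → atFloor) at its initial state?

States satisfying ¬atFloor: {DoorClosed, Moving, DoorOpen}.
States satisfying EX ¬atFloor: {DoorClosed, Moving, Floor2, Ground, Floor1, DoorOpen}.
States satisfying alarm → atFloor: {DoorClosed, Floor2, Ground, Floor1}.
States satisfying EF (alarm → atFloor): {DoorClosed, Moving, Floor2, Ground, Floor1, DoorOpen}.
States satisfying ¬EF (alarm → atFloor): ∅.
States satisfying EX ¬atFloor ∧ ¬EF (alarm → atFloor): ∅.
DoorClosed ∉ Sat(EX ¬atFloor ∧ ¬EF (alarm → atFloor)).

Violated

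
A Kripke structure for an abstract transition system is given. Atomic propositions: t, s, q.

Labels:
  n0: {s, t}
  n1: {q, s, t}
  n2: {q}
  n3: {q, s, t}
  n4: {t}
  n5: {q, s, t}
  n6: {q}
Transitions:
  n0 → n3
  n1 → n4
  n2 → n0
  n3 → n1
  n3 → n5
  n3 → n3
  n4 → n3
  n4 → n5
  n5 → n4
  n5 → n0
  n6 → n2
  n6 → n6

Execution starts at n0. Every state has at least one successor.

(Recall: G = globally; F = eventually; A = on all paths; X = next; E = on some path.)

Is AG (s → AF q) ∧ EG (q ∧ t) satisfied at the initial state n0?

Does not hold

States satisfying s → AF q: {n0, n1, n2, n3, n4, n5, n6}.
States satisfying AG (s → AF q): {n0, n1, n2, n3, n4, n5, n6}.
States satisfying q ∧ t: {n1, n3, n5}.
States satisfying EG (q ∧ t): {n3}.
States satisfying AG (s → AF q) ∧ EG (q ∧ t): {n3}.
n0 ∉ Sat(AG (s → AF q) ∧ EG (q ∧ t)).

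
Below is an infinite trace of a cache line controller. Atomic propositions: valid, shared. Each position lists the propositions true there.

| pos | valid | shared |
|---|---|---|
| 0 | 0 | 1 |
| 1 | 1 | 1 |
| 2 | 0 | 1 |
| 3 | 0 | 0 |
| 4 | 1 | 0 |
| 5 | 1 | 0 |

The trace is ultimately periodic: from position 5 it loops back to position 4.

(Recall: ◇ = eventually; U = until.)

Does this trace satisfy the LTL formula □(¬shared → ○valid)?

Satisfied

¬shared → ○valid holds at every position 0..5, and those are all positions ever visited, so □(¬shared → ○valid) holds.
Positions where ¬shared holds: 3, 4, 5.
Check ○valid at each: 3→ok, 4→ok, 5→ok.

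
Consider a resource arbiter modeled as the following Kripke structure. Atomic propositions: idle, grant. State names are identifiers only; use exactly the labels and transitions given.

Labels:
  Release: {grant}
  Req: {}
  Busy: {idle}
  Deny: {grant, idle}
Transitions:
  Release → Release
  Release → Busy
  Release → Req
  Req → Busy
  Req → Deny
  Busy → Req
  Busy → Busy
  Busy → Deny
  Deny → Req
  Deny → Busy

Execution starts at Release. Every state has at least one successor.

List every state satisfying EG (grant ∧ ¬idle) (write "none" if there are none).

States satisfying grant ∧ ¬idle: {Release}.
States satisfying EG (grant ∧ ¬idle): {Release}.

{Release}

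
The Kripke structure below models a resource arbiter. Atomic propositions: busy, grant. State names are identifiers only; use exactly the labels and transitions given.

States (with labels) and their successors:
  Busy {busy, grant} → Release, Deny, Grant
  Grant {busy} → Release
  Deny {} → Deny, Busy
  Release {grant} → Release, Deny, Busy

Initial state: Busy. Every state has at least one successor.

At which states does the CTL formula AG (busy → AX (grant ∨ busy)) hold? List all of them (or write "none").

States satisfying busy → AX (grant ∨ busy): {Grant, Deny, Release}.
States satisfying AG (busy → AX (grant ∨ busy)): ∅.

none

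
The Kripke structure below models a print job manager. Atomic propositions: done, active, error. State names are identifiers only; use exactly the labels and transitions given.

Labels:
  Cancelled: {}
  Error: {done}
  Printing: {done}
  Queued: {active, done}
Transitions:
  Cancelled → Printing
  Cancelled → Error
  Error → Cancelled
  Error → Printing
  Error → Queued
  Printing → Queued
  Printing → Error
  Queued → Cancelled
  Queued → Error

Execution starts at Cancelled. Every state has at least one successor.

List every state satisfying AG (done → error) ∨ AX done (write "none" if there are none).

{Cancelled, Printing}

States satisfying done → error: {Cancelled}.
States satisfying AG (done → error): ∅.
States satisfying done: {Error, Printing, Queued}.
States satisfying AX done: {Cancelled, Printing}.
States satisfying AG (done → error) ∨ AX done: {Cancelled, Printing}.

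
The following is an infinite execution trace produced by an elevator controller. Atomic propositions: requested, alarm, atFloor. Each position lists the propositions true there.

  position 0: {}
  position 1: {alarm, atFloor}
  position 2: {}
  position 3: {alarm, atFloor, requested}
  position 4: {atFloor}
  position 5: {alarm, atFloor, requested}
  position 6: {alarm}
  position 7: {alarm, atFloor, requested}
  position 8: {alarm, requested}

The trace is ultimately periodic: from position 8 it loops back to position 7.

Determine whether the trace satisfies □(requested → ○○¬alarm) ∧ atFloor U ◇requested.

No

requested → ○○¬alarm must hold at every position from 0 onward. It fails at position 3, so □(requested → ○○¬alarm) is false.
Positions where requested holds: 3, 5, 7, 8.
Check ○○¬alarm at each: 3→fails, 5→fails, 7→fails, 8→fails.
Walking from position 0: ◇requested first holds at position 0, and atFloor holds at every earlier position along the way, so atFloor U ◇requested holds.
At position 0: □(requested → ○○¬alarm) is false; atFloor U ◇requested is true; so □(requested → ○○¬alarm) ∧ atFloor U ◇requested is false.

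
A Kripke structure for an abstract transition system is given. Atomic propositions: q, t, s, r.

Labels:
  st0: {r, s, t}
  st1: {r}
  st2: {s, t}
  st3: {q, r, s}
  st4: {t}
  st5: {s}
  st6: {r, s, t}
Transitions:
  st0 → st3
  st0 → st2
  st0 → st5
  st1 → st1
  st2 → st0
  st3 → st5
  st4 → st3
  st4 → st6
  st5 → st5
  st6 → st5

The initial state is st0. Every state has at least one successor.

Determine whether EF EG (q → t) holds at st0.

Satisfied

States satisfying EG (q → t): {st0, st1, st2, st4, st5, st6}.
States satisfying EF EG (q → t): {st0, st1, st2, st3, st4, st5, st6}.
Some path from st0 reaches a state where EG (q → t) holds.
st0 ∈ Sat(EF EG (q → t)).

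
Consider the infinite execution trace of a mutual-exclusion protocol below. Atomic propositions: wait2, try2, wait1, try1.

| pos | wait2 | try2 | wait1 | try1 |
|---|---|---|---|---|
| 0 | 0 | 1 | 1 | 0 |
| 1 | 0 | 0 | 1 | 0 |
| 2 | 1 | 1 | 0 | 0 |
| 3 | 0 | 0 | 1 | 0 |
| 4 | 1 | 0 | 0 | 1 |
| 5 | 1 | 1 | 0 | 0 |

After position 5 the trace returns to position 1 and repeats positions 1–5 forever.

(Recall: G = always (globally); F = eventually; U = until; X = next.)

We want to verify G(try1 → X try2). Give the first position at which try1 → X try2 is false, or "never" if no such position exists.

try1 → X try2 holds at every position 0..5, and those are all the positions the trace ever visits, so the invariant G(try1 → X try2) is never violated.

never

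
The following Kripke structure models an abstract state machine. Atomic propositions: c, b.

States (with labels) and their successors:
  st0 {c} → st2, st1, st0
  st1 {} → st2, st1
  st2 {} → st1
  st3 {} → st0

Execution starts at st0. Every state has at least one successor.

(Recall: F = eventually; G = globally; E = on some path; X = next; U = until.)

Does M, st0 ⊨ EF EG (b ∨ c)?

Yes

States satisfying EG (b ∨ c): {st0}.
States satisfying EF EG (b ∨ c): {st0, st3}.
Some path from st0 reaches a state where EG (b ∨ c) holds.
st0 ∈ Sat(EF EG (b ∨ c)).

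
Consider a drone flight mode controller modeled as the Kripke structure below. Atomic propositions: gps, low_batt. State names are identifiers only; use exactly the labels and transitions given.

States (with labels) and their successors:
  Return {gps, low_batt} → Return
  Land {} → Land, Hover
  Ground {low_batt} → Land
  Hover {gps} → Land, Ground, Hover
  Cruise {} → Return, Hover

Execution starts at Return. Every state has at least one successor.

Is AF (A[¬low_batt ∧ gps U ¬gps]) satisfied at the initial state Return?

States satisfying A[¬low_batt ∧ gps U ¬gps]: {Land, Ground, Cruise}.
States satisfying AF (A[¬low_batt ∧ gps U ¬gps]): {Land, Ground, Cruise}.
There is a path from Return along which A[¬low_batt ∧ gps U ¬gps] never holds.
Return ∉ Sat(AF (A[¬low_batt ∧ gps U ¬gps])).

No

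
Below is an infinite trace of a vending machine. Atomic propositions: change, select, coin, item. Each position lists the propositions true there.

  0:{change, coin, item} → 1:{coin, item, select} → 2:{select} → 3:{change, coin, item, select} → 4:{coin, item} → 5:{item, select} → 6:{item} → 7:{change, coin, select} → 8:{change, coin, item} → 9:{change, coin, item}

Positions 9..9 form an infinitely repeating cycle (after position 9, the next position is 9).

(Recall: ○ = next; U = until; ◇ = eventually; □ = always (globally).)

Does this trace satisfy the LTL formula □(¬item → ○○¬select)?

¬item → ○○¬select holds at every position 0..9, and those are all positions ever visited, so □(¬item → ○○¬select) holds.
Positions where ¬item holds: 2, 7.
Check ○○¬select at each: 2→ok, 7→ok.

Yes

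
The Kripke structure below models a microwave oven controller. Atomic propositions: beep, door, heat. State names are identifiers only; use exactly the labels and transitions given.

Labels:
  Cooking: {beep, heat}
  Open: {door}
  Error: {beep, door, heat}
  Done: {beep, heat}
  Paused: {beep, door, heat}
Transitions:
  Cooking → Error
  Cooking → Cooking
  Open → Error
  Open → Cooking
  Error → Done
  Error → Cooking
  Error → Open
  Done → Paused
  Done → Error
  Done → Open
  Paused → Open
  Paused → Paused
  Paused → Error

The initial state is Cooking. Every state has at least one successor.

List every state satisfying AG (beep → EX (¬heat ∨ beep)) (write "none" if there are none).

{Cooking, Open, Error, Done, Paused}

States satisfying beep → EX (¬heat ∨ beep): {Cooking, Open, Error, Done, Paused}.
States satisfying AG (beep → EX (¬heat ∨ beep)): {Cooking, Open, Error, Done, Paused}.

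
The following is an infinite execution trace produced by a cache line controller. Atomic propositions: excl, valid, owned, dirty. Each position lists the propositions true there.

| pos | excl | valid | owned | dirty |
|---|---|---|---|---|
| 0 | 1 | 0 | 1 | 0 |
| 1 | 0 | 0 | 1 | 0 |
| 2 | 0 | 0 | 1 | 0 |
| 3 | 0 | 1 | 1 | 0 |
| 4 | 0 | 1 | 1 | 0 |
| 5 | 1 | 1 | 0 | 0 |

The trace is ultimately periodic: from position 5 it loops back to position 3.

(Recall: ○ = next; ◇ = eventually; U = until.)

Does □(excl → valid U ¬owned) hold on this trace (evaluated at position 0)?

excl → valid U ¬owned must hold at every position from 0 onward. It fails at position 0, so □(excl → valid U ¬owned) is false.
Positions where excl holds: 0, 5.
Check valid U ¬owned at each: 0→fails, 5→ok.

Does not hold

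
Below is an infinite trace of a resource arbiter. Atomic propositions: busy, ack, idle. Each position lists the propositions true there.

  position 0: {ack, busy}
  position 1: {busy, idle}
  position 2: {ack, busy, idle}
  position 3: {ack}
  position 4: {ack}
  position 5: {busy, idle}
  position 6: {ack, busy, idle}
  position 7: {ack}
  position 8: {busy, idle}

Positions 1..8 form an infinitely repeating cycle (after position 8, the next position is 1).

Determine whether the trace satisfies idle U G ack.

Violated

Walking from position 0: at position 0, G ack has not yet held and idle fails, so idle U G ack is false.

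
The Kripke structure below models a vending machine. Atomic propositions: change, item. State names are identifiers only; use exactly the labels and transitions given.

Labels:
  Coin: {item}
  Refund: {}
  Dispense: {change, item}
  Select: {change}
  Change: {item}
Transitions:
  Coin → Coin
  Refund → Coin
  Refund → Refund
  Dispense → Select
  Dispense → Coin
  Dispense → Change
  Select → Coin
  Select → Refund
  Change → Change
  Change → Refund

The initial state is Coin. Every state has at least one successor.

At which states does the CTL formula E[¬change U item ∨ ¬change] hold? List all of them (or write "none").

{Coin, Refund, Dispense, Change}

States satisfying ¬change: {Coin, Refund, Change}.
States satisfying item ∨ ¬change: {Coin, Refund, Dispense, Change}.
States satisfying E[¬change U item ∨ ¬change]: {Coin, Refund, Dispense, Change}.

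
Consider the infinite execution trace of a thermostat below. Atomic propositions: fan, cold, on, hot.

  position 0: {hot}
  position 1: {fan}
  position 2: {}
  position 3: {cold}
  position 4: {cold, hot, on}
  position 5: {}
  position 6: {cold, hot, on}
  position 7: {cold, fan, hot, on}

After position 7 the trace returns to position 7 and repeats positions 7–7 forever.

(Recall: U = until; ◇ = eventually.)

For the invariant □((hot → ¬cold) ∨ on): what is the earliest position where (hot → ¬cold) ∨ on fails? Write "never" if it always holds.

(hot → ¬cold) ∨ on holds at every position 0..7, and those are all the positions the trace ever visits, so the invariant □((hot → ¬cold) ∨ on) is never violated.

never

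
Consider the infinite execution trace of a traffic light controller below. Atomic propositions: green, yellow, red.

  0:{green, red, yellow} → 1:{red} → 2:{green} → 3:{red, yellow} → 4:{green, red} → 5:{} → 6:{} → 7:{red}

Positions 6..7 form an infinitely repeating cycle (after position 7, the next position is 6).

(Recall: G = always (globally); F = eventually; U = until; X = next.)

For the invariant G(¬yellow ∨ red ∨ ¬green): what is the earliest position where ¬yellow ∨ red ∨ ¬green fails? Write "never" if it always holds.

¬yellow ∨ red ∨ ¬green holds at every position 0..7, and those are all the positions the trace ever visits, so the invariant G(¬yellow ∨ red ∨ ¬green) is never violated.

never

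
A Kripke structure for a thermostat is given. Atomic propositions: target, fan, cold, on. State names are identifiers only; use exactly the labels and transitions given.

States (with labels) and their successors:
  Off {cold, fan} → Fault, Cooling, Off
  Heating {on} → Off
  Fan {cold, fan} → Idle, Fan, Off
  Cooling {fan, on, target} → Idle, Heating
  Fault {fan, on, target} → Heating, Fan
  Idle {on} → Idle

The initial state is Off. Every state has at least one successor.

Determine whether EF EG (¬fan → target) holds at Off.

States satisfying EG (¬fan → target): {Off, Fan, Fault}.
States satisfying EF EG (¬fan → target): {Off, Heating, Fan, Cooling, Fault}.
Some path from Off reaches a state where EG (¬fan → target) holds.
Off ∈ Sat(EF EG (¬fan → target)).

Yes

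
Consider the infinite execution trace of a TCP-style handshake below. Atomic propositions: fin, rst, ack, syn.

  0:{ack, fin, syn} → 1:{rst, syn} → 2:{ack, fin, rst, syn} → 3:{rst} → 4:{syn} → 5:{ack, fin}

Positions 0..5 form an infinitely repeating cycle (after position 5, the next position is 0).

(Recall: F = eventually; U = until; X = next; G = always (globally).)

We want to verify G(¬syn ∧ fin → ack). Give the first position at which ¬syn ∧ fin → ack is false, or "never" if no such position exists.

¬syn ∧ fin → ack holds at every position 0..5, and those are all the positions the trace ever visits, so the invariant G(¬syn ∧ fin → ack) is never violated.

never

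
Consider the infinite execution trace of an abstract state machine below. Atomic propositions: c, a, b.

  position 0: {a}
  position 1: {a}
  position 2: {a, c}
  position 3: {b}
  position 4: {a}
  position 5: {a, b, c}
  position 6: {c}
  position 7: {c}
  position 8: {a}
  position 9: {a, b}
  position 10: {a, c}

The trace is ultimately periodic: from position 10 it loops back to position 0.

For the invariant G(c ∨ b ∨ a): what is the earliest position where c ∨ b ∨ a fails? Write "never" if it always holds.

never

c ∨ b ∨ a holds at every position 0..10, and those are all the positions the trace ever visits, so the invariant G(c ∨ b ∨ a) is never violated.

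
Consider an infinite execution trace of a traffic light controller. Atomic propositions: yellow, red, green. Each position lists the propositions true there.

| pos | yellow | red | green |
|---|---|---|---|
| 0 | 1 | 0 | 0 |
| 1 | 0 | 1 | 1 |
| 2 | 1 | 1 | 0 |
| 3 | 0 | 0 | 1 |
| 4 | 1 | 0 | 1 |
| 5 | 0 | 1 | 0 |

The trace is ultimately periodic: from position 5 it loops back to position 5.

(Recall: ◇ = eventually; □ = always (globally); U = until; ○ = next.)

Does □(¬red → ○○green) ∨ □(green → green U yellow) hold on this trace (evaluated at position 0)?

Satisfied

¬red → ○○green must hold at every position from 0 onward. It fails at position 0, so □(¬red → ○○green) is false.
Positions where ¬red holds: 0, 3, 4.
Check ○○green at each: 0→fails, 3→fails, 4→fails.
green → green U yellow holds at every position 0..5, and those are all positions ever visited, so □(green → green U yellow) holds.
Positions where green holds: 1, 3, 4.
Check green U yellow at each: 1→ok, 3→ok, 4→ok.
At position 0: □(¬red → ○○green) is false; □(green → green U yellow) is true; so □(¬red → ○○green) ∨ □(green → green U yellow) is true.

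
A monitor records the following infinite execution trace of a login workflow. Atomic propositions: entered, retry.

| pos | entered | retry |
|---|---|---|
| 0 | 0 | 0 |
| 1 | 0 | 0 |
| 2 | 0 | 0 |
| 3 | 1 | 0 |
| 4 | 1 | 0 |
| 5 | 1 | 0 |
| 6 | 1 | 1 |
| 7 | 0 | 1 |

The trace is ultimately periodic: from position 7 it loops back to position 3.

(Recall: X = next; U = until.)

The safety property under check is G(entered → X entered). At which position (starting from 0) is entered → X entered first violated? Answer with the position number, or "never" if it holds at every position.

6

Check entered → X entered at each position in order: 0 ✓, 1 ✓, 2 ✓, 3 ✓, 4 ✓, 5 ✓.
At position 6 the labels are {entered, retry} and the next position 7 has {retry}, so entered → X entered is false there. This is the first violation.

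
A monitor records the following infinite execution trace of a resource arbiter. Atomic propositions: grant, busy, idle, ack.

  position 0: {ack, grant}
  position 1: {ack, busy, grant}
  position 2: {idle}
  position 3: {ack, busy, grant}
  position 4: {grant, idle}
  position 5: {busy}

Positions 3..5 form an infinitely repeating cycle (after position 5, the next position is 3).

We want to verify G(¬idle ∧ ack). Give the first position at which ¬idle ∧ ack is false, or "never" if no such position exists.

2

Check ¬idle ∧ ack at each position in order: 0 ✓, 1 ✓.
At position 2 the labels are {idle}, so ¬idle ∧ ack is false there. This is the first violation.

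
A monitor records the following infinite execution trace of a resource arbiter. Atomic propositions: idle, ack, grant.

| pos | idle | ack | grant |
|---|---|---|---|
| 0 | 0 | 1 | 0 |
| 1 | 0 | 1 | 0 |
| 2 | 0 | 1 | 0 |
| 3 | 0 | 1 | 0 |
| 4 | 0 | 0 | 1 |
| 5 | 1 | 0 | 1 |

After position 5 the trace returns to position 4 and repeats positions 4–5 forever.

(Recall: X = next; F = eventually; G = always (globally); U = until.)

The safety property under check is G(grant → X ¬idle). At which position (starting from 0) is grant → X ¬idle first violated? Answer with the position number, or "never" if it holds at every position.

Check grant → X ¬idle at each position in order: 0 ✓, 1 ✓, 2 ✓, 3 ✓.
At position 4 the labels are {grant} and the next position 5 has {grant, idle}, so grant → X ¬idle is false there. This is the first violation.

4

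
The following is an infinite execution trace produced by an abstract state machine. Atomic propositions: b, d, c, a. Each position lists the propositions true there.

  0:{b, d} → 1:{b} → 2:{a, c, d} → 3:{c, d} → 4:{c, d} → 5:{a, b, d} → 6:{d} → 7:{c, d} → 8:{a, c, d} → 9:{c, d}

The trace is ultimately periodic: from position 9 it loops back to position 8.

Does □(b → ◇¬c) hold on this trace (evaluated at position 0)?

Satisfied

b → ◇¬c holds at every position 0..9, and those are all positions ever visited, so □(b → ◇¬c) holds.
Positions where b holds: 0, 1, 5.
Check ◇¬c at each: 0→ok, 1→ok, 5→ok.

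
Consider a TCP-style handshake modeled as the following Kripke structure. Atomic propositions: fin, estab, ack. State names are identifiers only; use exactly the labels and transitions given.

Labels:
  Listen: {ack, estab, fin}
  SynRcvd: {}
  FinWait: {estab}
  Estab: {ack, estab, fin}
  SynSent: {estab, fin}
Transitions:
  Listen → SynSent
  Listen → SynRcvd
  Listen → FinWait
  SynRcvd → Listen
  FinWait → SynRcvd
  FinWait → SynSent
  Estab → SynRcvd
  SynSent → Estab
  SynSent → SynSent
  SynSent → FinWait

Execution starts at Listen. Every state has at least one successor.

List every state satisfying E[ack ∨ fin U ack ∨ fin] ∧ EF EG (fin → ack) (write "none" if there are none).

States satisfying ack ∨ fin: {Listen, Estab, SynSent}.
States satisfying E[ack ∨ fin U ack ∨ fin]: {Listen, Estab, SynSent}.
States satisfying EG (fin → ack): {Listen, SynRcvd, FinWait, Estab}.
States satisfying EF EG (fin → ack): {Listen, SynRcvd, FinWait, Estab, SynSent}.
States satisfying E[ack ∨ fin U ack ∨ fin] ∧ EF EG (fin → ack): {Listen, Estab, SynSent}.

{Listen, Estab, SynSent}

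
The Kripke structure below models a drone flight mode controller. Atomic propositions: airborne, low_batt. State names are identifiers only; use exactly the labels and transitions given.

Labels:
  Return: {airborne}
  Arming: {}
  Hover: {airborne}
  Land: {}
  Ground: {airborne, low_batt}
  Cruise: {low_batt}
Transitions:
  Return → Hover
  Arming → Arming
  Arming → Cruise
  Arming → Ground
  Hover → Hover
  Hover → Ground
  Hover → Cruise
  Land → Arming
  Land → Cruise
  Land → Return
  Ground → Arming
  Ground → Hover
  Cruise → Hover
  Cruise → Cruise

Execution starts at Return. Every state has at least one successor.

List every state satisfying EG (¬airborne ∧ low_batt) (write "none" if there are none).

States satisfying ¬airborne ∧ low_batt: {Cruise}.
States satisfying EG (¬airborne ∧ low_batt): {Cruise}.

{Cruise}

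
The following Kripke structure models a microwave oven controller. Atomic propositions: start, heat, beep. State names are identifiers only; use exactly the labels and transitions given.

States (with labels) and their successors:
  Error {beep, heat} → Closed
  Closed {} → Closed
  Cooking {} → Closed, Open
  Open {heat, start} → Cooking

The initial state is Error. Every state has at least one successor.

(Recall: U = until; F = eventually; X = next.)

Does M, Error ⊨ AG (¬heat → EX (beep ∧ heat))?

No

States satisfying ¬heat → EX (beep ∧ heat): {Error, Open}.
States satisfying AG (¬heat → EX (beep ∧ heat)): ∅.
Closed is reachable from Error and violates ¬heat → EX (beep ∧ heat), so AG fails at Error.
Error ∉ Sat(AG (¬heat → EX (beep ∧ heat))).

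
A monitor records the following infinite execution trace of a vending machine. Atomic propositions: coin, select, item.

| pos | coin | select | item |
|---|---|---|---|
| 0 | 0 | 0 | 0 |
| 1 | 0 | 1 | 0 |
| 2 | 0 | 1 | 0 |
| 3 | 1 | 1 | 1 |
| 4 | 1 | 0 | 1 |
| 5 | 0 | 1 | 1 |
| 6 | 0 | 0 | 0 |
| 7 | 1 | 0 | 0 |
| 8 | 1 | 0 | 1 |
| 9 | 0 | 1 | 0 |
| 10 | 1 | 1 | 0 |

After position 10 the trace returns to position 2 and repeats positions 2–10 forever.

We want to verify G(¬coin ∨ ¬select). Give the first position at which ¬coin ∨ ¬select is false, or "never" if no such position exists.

Check ¬coin ∨ ¬select at each position in order: 0 ✓, 1 ✓, 2 ✓.
At position 3 the labels are {coin, item, select}, so ¬coin ∨ ¬select is false there. This is the first violation.

3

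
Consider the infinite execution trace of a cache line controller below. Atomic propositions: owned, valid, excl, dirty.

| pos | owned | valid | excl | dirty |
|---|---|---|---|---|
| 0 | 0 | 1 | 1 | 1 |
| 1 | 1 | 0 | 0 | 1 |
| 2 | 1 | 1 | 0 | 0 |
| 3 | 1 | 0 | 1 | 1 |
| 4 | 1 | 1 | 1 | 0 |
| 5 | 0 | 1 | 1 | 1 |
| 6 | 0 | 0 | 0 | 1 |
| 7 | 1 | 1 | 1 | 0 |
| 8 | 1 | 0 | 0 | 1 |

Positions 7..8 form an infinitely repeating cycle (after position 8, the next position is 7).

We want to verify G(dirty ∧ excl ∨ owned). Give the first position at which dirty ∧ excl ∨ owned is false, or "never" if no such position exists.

Check dirty ∧ excl ∨ owned at each position in order: 0 ✓, 1 ✓, 2 ✓, 3 ✓, 4 ✓, 5 ✓.
At position 6 the labels are {dirty}, so dirty ∧ excl ∨ owned is false there. This is the first violation.

6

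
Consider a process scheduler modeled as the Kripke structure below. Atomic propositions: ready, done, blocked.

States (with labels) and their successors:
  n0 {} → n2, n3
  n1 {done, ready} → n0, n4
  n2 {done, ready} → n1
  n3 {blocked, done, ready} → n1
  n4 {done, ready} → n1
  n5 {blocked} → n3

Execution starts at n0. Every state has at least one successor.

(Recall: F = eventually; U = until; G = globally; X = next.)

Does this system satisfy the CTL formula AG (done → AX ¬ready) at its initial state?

No

States satisfying done → AX ¬ready: {n0, n5}.
States satisfying AG (done → AX ¬ready): ∅.
n1 is reachable from n0 and violates done → AX ¬ready, so AG fails at n0.
n0 ∉ Sat(AG (done → AX ¬ready)).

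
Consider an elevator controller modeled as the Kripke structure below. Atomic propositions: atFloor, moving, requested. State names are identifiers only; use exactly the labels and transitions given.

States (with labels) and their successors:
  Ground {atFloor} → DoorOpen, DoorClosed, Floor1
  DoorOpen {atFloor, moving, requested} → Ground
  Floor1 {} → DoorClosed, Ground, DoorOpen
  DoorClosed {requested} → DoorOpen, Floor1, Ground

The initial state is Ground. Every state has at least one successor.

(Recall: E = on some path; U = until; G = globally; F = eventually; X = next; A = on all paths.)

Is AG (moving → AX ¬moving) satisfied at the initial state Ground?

States satisfying moving → AX ¬moving: {Ground, DoorOpen, Floor1, DoorClosed}.
States satisfying AG (moving → AX ¬moving): {Ground, DoorOpen, Floor1, DoorClosed}.
Every state reachable from Ground satisfies moving → AX ¬moving.
Ground ∈ Sat(AG (moving → AX ¬moving)).

Satisfied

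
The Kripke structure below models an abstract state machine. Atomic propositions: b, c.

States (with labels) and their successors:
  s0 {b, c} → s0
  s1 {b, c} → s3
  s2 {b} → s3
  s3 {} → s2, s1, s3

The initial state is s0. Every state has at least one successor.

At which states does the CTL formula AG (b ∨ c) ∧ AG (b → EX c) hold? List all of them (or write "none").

States satisfying b ∨ c: {s0, s1, s2}.
States satisfying AG (b ∨ c): {s0}.
States satisfying b → EX c: {s0, s3}.
States satisfying AG (b → EX c): {s0}.
States satisfying AG (b ∨ c) ∧ AG (b → EX c): {s0}.

{s0}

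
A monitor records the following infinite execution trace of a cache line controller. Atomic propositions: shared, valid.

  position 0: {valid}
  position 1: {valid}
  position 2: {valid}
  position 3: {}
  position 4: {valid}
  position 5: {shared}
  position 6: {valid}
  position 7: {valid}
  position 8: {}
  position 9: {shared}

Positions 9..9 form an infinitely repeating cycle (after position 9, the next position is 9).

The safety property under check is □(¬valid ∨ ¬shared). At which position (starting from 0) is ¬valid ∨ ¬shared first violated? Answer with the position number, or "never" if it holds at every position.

¬valid ∨ ¬shared holds at every position 0..9, and those are all the positions the trace ever visits, so the invariant □(¬valid ∨ ¬shared) is never violated.

never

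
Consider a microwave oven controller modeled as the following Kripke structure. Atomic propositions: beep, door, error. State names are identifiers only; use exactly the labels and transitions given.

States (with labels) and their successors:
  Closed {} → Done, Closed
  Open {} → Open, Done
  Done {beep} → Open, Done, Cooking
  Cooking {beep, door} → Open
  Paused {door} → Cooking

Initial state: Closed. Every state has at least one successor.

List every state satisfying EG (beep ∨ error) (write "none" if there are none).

{Done}

States satisfying beep ∨ error: {Done, Cooking}.
States satisfying EG (beep ∨ error): {Done}.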